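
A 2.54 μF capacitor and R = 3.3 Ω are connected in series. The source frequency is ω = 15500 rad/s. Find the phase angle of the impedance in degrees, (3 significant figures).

-82.6°

X_C = 1/(ωC) = 25.4 Ω
Z = 3.30 − j25.4 Ω
|Z| = √(3.30² + 25.4²) = 25.6 Ω
∠Z = arctan(-25.4/3.30) = -82.6°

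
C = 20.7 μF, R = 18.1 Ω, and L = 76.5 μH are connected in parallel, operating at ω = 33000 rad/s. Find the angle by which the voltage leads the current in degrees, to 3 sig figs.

-79.1°

X_L = ωL = 2.52 Ω
X_C = 1/(ωC) = 1.46 Ω
Parallel: admittances add. Y = 1/R + 1/(jωL) + jωC
Y = (0.0552 + j0.287) S
|Y| = 0.292 S → |Z| = 1/|Y| = 3.42 Ω, ∠Z = −∠Y = -79.1°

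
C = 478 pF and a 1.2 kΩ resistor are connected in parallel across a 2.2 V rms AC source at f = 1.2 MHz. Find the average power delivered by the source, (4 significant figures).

4.033 mW

ω = 2πf = 7.54e+06 rad/s
X_C = 1/(ωC) = 277.5 Ω
Parallel: admittances add. Y = 1/R + jωC
Y = (0.0008333 + j0.003604) S
|Y| = 0.003699 S → |Z| = 1/|Y| = 270.3 Ω, ∠Z = −∠Y = -76.98°
I = V/|Z| = 8.138 mA
P = VI cos φ = 2.2 × 0.008138 × cos(-76.98°) = 4.033 mW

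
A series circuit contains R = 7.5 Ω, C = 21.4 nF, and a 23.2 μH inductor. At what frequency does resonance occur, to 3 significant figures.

ω₀ = 1/√(LC) = 1/√(2.32e-05 × 2.14e-08) = 1.419e+06 rad/s
f₀ = ω₀/(2π) = 226 kHz

226 kHz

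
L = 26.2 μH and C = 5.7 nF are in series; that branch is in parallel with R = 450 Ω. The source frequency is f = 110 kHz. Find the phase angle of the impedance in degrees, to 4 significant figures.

-62.35°

ω = 2πf = 691200 rad/s
X_L = ωL = 18.11 Ω
X_C = 1/(ωC) = 253.8 Ω
Branch 1: Z₁ = R = 450.0 Ω
Branch 2 (series LC): Z₂ = j(X_L − X_C) = −j235.7 Ω
Parallel: Z = Z₁Z₂/(Z₁+Z₂), |Z| = 208.8 Ω, ∠Z = -62.35°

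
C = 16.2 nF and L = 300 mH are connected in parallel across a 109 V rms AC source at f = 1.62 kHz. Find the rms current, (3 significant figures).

ω = 2πf = 10180 rad/s
X_L = ωL = 3050 Ω
X_C = 1/(ωC) = 6060 Ω
Parallel: admittances add. Y = 1/(jωL) + jωC
Y = (0 − j0.000163) S
|Y| = 0.000163 S → |Z| = 1/|Y| = 6150 Ω, ∠Z = −∠Y = 90.0°
I = V/|Z| = 109/6150 = 17.7 mA

17.7 mA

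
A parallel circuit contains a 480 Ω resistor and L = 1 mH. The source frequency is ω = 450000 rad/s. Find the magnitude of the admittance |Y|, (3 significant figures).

X_L = ωL = 450 Ω
Parallel: admittances add. Y = 1/R + 1/(jωL)
Y = (0.00208 − j0.00222) S
|Y| = 0.00305 S → |Z| = 1/|Y| = 328 Ω, ∠Z = −∠Y = 46.8°

3.05 mS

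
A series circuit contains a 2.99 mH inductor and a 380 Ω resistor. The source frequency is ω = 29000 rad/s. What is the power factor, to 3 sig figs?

0.975

X_L = ωL = 86.7 Ω
Z = 380 + j86.7 Ω
|Z| = √(380² + 86.7²) = 390 Ω
∠Z = arctan(86.7/380) = 12.9°
cos φ = cos(12.9°) = 0.975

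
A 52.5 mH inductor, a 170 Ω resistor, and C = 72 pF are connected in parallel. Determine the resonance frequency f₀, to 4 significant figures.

81.86 kHz

ω₀ = 1/√(LC) = 1/√(0.0525 × 7.2e-11) = 514300 rad/s
f₀ = ω₀/(2π) = 81.86 kHz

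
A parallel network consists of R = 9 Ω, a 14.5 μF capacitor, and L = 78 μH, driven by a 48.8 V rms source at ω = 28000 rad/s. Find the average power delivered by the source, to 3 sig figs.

265 W

X_L = ωL = 2.18 Ω
X_C = 1/(ωC) = 2.46 Ω
Parallel: admittances add. Y = 1/R + 1/(jωL) + jωC
Y = (0.111 − j0.0519) S
|Y| = 0.123 S → |Z| = 1/|Y| = 8.15 Ω, ∠Z = −∠Y = 25.0°
I = V/|Z| = 5.98 A
P = VI cos φ = 48.8 × 5.98 × cos(25.0°) = 265 W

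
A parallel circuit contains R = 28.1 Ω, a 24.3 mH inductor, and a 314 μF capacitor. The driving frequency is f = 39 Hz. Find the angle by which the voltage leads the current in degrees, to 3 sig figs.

68.6°

ω = 2πf = 245.0 rad/s
X_L = ωL = 5.95 Ω
X_C = 1/(ωC) = 13.0 Ω
Parallel: admittances add. Y = 1/R + 1/(jωL) + jωC
Y = (0.0356 − j0.0910) S
|Y| = 0.0977 S → |Z| = 1/|Y| = 10.2 Ω, ∠Z = −∠Y = 68.6°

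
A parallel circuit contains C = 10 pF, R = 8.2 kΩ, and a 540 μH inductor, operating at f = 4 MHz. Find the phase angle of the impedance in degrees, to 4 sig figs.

ω = 2πf = 2.513e+07 rad/s
X_L = ωL = 13570 Ω
X_C = 1/(ωC) = 3979 Ω
Parallel: admittances add. Y = 1/R + 1/(jωL) + jωC
Y = (0.0001220 + j0.0001776) S
|Y| = 0.0002155 S → |Z| = 1/|Y| = 4641 Ω, ∠Z = −∠Y = -55.53°

-55.53°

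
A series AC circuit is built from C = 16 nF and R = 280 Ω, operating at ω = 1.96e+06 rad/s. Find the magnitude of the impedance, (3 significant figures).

X_C = 1/(ωC) = 31.9 Ω
Z = 280 − j31.9 Ω
|Z| = √(280² + 31.9²) = 282 Ω

282 Ω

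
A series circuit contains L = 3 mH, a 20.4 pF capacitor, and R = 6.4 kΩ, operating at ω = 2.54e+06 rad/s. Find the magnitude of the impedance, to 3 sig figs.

13300 Ω

X_L = ωL = 7620 Ω
X_C = 1/(ωC) = 19300 Ω
Net reactance X = X_L − X_C = -11700 Ω
Z = 6400 − j11700 Ω
|Z| = √(6400² + 11700²) = 13300 Ω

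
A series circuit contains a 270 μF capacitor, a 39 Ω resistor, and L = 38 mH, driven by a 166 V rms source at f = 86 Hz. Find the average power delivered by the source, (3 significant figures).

629 W

ω = 2πf = 540.4 rad/s
X_L = ωL = 20.5 Ω
X_C = 1/(ωC) = 6.85 Ω
Net reactance X = X_L − X_C = 13.7 Ω
Z = 39.0 + j13.7 Ω
|Z| = √(39.0² + 13.7²) = 41.3 Ω
∠Z = arctan(13.7/39.0) = 19.3°
I = V/|Z| = 4.02 A
P = VI cos φ = 166 × 4.02 × cos(19.3°) = 629 W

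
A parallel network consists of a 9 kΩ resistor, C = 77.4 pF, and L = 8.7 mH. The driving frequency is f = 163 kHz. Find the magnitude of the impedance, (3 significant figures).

8630 Ω

ω = 2πf = 1.024e+06 rad/s
X_L = ωL = 8910 Ω
X_C = 1/(ωC) = 12600 Ω
Parallel: admittances add. Y = 1/R + 1/(jωL) + jωC
Y = (0.000111 − j3.3e-05) S
|Y| = 0.000116 S → |Z| = 1/|Y| = 8630 Ω, ∠Z = −∠Y = 16.5°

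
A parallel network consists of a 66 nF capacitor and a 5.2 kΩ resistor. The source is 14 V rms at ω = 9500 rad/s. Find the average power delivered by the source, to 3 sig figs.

37.7 mW

X_C = 1/(ωC) = 1590 Ω
Parallel: admittances add. Y = 1/R + jωC
Y = (0.000192 + j0.000627) S
|Y| = 0.000656 S → |Z| = 1/|Y| = 1520 Ω, ∠Z = −∠Y = -72.9°
I = V/|Z| = 9.18 mA
P = VI cos φ = 14 × 0.00918 × cos(-72.9°) = 37.7 mW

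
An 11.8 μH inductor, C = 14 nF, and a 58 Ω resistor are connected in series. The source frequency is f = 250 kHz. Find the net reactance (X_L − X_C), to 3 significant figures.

ω = 2πf = 1.571e+06 rad/s
X_L = ωL = 18.5 Ω
X_C = 1/(ωC) = 45.5 Ω
X = 18.5 − 45.5 = -26.9 Ω

-26.9 Ω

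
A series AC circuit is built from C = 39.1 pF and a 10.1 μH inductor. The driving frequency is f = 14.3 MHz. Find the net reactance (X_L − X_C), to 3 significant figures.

623 Ω

ω = 2πf = 8.985e+07 rad/s
X_L = ωL = 907 Ω
X_C = 1/(ωC) = 285 Ω
X = 907 − 285 = 623 Ω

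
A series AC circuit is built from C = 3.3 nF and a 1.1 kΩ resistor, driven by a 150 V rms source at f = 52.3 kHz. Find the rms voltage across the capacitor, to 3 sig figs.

ω = 2πf = 328600 rad/s
X_C = 1/(ωC) = 922 Ω
Z = 1100 − j922 Ω
|Z| = √(1100² + 922²) = 1440 Ω
I = V/|Z| = 105 mA
V_C = I·|Z_C| = 0.105 × 922 = 96.4 V

96.4 V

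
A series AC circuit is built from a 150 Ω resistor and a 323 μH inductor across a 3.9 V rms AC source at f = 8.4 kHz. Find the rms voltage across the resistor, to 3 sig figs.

3.88 V

ω = 2πf = 52780 rad/s
X_L = ωL = 17.0 Ω
Z = 150 + j17.0 Ω
|Z| = √(150² + 17.0²) = 151 Ω
I = V/|Z| = 25.8 mA
V_R = I·|Z_R| = 0.0258 × 150 = 3.88 V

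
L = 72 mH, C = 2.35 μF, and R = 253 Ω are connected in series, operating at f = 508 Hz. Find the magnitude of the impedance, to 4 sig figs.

ω = 2πf = 3192 rad/s
X_L = ωL = 229.8 Ω
X_C = 1/(ωC) = 133.3 Ω
Net reactance X = X_L − X_C = 96.50 Ω
Z = 253.0 + j96.50 Ω
|Z| = √(253.0² + 96.50²) = 270.8 Ω

270.8 Ω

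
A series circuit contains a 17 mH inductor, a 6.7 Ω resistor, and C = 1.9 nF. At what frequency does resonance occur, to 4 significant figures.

ω₀ = 1/√(LC) = 1/√(0.017 × 1.9e-09) = 176000 rad/s
f₀ = ω₀/(2π) = 28.00 kHz

28.00 kHz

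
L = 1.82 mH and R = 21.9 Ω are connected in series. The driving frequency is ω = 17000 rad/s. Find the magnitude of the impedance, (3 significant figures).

37.9 Ω

X_L = ωL = 30.9 Ω
Z = 21.9 + j30.9 Ω
|Z| = √(21.9² + 30.9²) = 37.9 Ω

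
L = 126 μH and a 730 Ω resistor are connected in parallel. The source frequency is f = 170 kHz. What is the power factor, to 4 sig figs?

ω = 2πf = 1.068e+06 rad/s
X_L = ωL = 134.6 Ω
Parallel: admittances add. Y = 1/R + 1/(jωL)
Y = (0.001370 − j0.007430) S
|Y| = 0.007555 S → |Z| = 1/|Y| = 132.4 Ω, ∠Z = −∠Y = 79.55°
cos φ = cos(79.55°) = 0.1813

0.1813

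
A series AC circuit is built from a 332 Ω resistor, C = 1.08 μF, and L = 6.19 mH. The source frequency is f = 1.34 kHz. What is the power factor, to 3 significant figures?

0.985

ω = 2πf = 8419 rad/s
X_L = ωL = 52.1 Ω
X_C = 1/(ωC) = 110 Ω
Net reactance X = X_L − X_C = -57.9 Ω
Z = 332 − j57.9 Ω
|Z| = √(332² + 57.9²) = 337 Ω
∠Z = arctan(-57.9/332) = -9.89°
cos φ = cos(-9.89°) = 0.985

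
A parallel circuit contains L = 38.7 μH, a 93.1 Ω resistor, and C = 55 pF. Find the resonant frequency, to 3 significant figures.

3.45 MHz

ω₀ = 1/√(LC) = 1/√(3.87e-05 × 5.5e-11) = 2.168e+07 rad/s
f₀ = ω₀/(2π) = 3.45 MHz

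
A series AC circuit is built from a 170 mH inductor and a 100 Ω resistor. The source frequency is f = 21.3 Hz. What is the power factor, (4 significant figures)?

0.9751

ω = 2πf = 133.8 rad/s
X_L = ωL = 22.75 Ω
Z = 100.0 + j22.75 Ω
|Z| = √(100.0² + 22.75²) = 102.6 Ω
∠Z = arctan(22.75/100.0) = 12.82°
cos φ = cos(12.82°) = 0.9751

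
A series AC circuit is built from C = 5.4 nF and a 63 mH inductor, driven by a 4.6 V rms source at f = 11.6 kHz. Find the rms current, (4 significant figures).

2.243 mA

ω = 2πf = 72880 rad/s
X_L = ωL = 4592 Ω
X_C = 1/(ωC) = 2541 Ω
Net reactance X = X_L − X_C = 2051 Ω
Z = j2051 Ω
|Z| = √(0² + 2051²) = 2051 Ω
I = V/|Z| = 4.6/2051 = 2.243 mA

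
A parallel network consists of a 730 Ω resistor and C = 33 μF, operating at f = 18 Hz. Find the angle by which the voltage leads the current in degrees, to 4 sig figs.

ω = 2πf = 113.1 rad/s
X_C = 1/(ωC) = 267.9 Ω
Parallel: admittances add. Y = 1/R + jωC
Y = (0.001370 + j0.003732) S
|Y| = 0.003976 S → |Z| = 1/|Y| = 251.5 Ω, ∠Z = −∠Y = -69.84°

-69.84°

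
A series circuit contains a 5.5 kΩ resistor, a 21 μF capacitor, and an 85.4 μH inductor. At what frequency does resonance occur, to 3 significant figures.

ω₀ = 1/√(LC) = 1/√(8.54e-05 × 2.1e-05) = 23610 rad/s
f₀ = ω₀/(2π) = 3.76 kHz

3.76 kHz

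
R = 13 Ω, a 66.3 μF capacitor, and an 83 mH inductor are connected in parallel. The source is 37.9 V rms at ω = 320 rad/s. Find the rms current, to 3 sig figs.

X_L = ωL = 26.6 Ω
X_C = 1/(ωC) = 47.1 Ω
Parallel: admittances add. Y = 1/R + 1/(jωL) + jωC
Y = (0.0769 − j0.0164) S
|Y| = 0.0787 S → |Z| = 1/|Y| = 12.7 Ω, ∠Z = −∠Y = 12.1°
I = V/|Z| = 37.9/12.7 = 2.98 A

2.98 A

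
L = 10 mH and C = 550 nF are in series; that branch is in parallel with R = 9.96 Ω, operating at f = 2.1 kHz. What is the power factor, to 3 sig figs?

0.506

ω = 2πf = 13190 rad/s
X_L = ωL = 132 Ω
X_C = 1/(ωC) = 138 Ω
Branch 1: Z₁ = R = 9.96 Ω
Branch 2 (series LC): Z₂ = j(X_L − X_C) = −j5.85 Ω
Parallel: Z = Z₁Z₂/(Z₁+Z₂), |Z| = 5.04 Ω, ∠Z = -59.6°
cos φ = cos(-59.6°) = 0.506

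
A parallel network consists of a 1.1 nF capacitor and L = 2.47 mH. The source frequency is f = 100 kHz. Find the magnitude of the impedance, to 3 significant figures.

ω = 2πf = 628300 rad/s
X_L = ωL = 1550 Ω
X_C = 1/(ωC) = 1450 Ω
Parallel: admittances add. Y = 1/(jωL) + jωC
Y = (0 + j4.68e-05) S
|Y| = 4.68e-05 S → |Z| = 1/|Y| = 21400 Ω, ∠Z = −∠Y = -90.0°

21400 Ω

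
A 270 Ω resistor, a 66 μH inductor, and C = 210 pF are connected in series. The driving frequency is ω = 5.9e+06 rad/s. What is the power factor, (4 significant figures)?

X_L = ωL = 389.4 Ω
X_C = 1/(ωC) = 807.1 Ω
Net reactance X = X_L − X_C = -417.7 Ω
Z = 270.0 − j417.7 Ω
|Z| = √(270.0² + 417.7²) = 497.4 Ω
∠Z = arctan(-417.7/270.0) = -57.12°
cos φ = cos(-57.12°) = 0.5429

0.5429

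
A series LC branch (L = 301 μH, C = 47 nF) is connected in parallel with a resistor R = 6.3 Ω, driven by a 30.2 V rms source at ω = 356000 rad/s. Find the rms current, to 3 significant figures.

4.84 A

X_L = ωL = 107 Ω
X_C = 1/(ωC) = 59.8 Ω
Branch 1: Z₁ = R = 6.30 Ω
Branch 2 (series LC): Z₂ = j(X_L − X_C) = j47.4 Ω
Parallel: Z = Z₁Z₂/(Z₁+Z₂), |Z| = 6.25 Ω, ∠Z = 7.57°
I = V/|Z| = 30.2/6.25 = 4.84 A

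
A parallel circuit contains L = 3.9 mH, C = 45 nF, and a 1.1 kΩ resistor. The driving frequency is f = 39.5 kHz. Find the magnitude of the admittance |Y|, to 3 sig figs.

10.2 mS

ω = 2πf = 248200 rad/s
X_L = ωL = 968 Ω
X_C = 1/(ωC) = 89.5 Ω
Parallel: admittances add. Y = 1/R + 1/(jωL) + jωC
Y = (0.000909 + j0.0101) S
|Y| = 0.0102 S → |Z| = 1/|Y| = 98.3 Ω, ∠Z = −∠Y = -84.9°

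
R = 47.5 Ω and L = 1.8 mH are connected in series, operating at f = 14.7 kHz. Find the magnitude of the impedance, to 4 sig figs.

ω = 2πf = 92360 rad/s
X_L = ωL = 166.3 Ω
Z = 47.50 + j166.3 Ω
|Z| = √(47.50² + 166.3²) = 172.9 Ω

172.9 Ω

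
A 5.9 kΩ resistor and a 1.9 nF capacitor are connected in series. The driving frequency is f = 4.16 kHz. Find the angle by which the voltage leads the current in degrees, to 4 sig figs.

-73.67°

ω = 2πf = 26140 rad/s
X_C = 1/(ωC) = 20140 Ω
Z = 5900 − j20140 Ω
|Z| = √(5900² + 20140²) = 20980 Ω
∠Z = arctan(-20140/5900) = -73.67°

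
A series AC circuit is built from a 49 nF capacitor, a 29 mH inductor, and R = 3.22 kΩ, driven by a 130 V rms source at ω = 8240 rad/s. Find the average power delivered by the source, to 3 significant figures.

X_L = ωL = 239 Ω
X_C = 1/(ωC) = 2480 Ω
Net reactance X = X_L − X_C = -2240 Ω
Z = 3220 − j2240 Ω
|Z| = √(3220² + 2240²) = 3920 Ω
∠Z = arctan(-2240/3220) = -34.8°
I = V/|Z| = 33.2 mA
P = VI cos φ = 130 × 0.0332 × cos(-34.8°) = 3.54 W

3.54 W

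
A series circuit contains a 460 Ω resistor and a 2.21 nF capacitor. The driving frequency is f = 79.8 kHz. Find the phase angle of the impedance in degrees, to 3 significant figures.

-63.0°

ω = 2πf = 501400 rad/s
X_C = 1/(ωC) = 902 Ω
Z = 460 − j902 Ω
|Z| = √(460² + 902²) = 1010 Ω
∠Z = arctan(-902/460) = -63.0°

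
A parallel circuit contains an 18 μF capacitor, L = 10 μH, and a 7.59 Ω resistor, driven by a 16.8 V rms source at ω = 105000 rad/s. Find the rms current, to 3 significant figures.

X_L = ωL = 1.05 Ω
X_C = 1/(ωC) = 0.529 Ω
Parallel: admittances add. Y = 1/R + 1/(jωL) + jωC
Y = (0.132 + j0.938) S
|Y| = 0.947 S → |Z| = 1/|Y| = 1.06 Ω, ∠Z = −∠Y = -82.0°
I = V/|Z| = 16.8/1.06 = 15.9 A

15.9 A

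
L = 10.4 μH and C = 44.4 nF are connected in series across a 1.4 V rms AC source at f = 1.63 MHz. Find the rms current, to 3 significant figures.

13.4 mA

ω = 2πf = 1.024e+07 rad/s
X_L = ωL = 107 Ω
X_C = 1/(ωC) = 2.20 Ω
Net reactance X = X_L − X_C = 104 Ω
Z = j104 Ω
|Z| = √(0² + 104²) = 104 Ω
I = V/|Z| = 1.4/104 = 13.4 mA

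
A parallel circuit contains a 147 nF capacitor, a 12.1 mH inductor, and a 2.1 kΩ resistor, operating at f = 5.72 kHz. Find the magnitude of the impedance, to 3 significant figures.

ω = 2πf = 35940 rad/s
X_L = ωL = 435 Ω
X_C = 1/(ωC) = 189 Ω
Parallel: admittances add. Y = 1/R + 1/(jωL) + jωC
Y = (0.000476 + j0.00298) S
|Y| = 0.00302 S → |Z| = 1/|Y| = 331 Ω, ∠Z = −∠Y = -80.9°

331 Ω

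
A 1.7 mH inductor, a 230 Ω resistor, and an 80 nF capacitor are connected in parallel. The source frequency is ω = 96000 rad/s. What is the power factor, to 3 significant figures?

0.942

X_L = ωL = 163 Ω
X_C = 1/(ωC) = 130 Ω
Parallel: admittances add. Y = 1/R + 1/(jωL) + jωC
Y = (0.00435 + j0.00155) S
|Y| = 0.00462 S → |Z| = 1/|Y| = 217 Ω, ∠Z = −∠Y = -19.7°
cos φ = cos(-19.7°) = 0.942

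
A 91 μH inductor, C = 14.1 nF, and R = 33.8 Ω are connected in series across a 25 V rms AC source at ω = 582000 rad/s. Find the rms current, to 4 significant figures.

325.8 mA

X_L = ωL = 52.96 Ω
X_C = 1/(ωC) = 121.9 Ω
Net reactance X = X_L − X_C = -68.90 Ω
Z = 33.80 − j68.90 Ω
|Z| = √(33.80² + 68.90²) = 76.74 Ω
I = V/|Z| = 25/76.74 = 325.8 mA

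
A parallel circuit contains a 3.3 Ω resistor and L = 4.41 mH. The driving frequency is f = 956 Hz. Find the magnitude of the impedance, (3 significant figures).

3.27 Ω

ω = 2πf = 6007 rad/s
X_L = ωL = 26.5 Ω
Parallel: admittances add. Y = 1/R + 1/(jωL)
Y = (0.303 − j0.0378) S
|Y| = 0.305 S → |Z| = 1/|Y| = 3.27 Ω, ∠Z = −∠Y = 7.10°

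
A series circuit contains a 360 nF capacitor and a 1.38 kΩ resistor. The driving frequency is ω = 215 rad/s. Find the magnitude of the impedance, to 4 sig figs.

X_C = 1/(ωC) = 12920 Ω
Z = 1380 − j12920 Ω
|Z| = √(1380² + 12920²) = 12990 Ω

12990 Ω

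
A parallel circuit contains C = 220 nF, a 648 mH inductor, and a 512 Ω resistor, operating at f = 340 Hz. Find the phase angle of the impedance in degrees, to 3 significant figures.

7.36°

ω = 2πf = 2136 rad/s
X_L = ωL = 1380 Ω
X_C = 1/(ωC) = 2130 Ω
Parallel: admittances add. Y = 1/R + 1/(jωL) + jωC
Y = (0.00195 − j0.000252) S
|Y| = 0.00197 S → |Z| = 1/|Y| = 508 Ω, ∠Z = −∠Y = 7.36°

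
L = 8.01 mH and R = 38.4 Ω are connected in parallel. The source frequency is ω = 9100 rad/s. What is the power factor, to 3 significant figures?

0.885

X_L = ωL = 72.9 Ω
Parallel: admittances add. Y = 1/R + 1/(jωL)
Y = (0.0260 − j0.0137) S
|Y| = 0.0294 S → |Z| = 1/|Y| = 34.0 Ω, ∠Z = −∠Y = 27.8°
cos φ = cos(27.8°) = 0.885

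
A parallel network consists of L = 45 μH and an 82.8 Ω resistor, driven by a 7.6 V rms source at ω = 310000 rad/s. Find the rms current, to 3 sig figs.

X_L = ωL = 14.0 Ω
Parallel: admittances add. Y = 1/R + 1/(jωL)
Y = (0.0121 − j0.0717) S
|Y| = 0.0727 S → |Z| = 1/|Y| = 13.8 Ω, ∠Z = −∠Y = 80.4°
I = V/|Z| = 7.6/13.8 = 552 mA

552 mA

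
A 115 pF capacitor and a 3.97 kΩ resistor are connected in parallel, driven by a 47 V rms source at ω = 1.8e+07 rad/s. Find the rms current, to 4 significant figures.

X_C = 1/(ωC) = 483.1 Ω
Parallel: admittances add. Y = 1/R + jωC
Y = (0.0002519 + j0.002070) S
|Y| = 0.002085 S → |Z| = 1/|Y| = 479.6 Ω, ∠Z = −∠Y = -83.06°
I = V/|Z| = 47/479.6 = 98.01 mA

98.01 mA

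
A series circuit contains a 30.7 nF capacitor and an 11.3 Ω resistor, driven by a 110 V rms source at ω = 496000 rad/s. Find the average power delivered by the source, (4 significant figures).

X_C = 1/(ωC) = 65.67 Ω
Z = 11.30 − j65.67 Ω
|Z| = √(11.30² + 65.67²) = 66.64 Ω
∠Z = arctan(-65.67/11.30) = -80.24°
I = V/|Z| = 1.651 A
P = VI cos φ = 110 × 1.651 × cos(-80.24°) = 30.79 W

30.79 W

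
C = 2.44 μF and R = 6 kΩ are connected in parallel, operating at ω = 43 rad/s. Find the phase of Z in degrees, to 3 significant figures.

-32.2°

X_C = 1/(ωC) = 9530 Ω
Parallel: admittances add. Y = 1/R + jωC
Y = (0.000167 + j0.000105) S
|Y| = 0.000197 S → |Z| = 1/|Y| = 5080 Ω, ∠Z = −∠Y = -32.2°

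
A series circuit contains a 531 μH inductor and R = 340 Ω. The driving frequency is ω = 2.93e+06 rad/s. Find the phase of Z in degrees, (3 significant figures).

77.7°

X_L = ωL = 1560 Ω
Z = 340 + j1560 Ω
|Z| = √(340² + 1560²) = 1590 Ω
∠Z = arctan(1560/340) = 77.7°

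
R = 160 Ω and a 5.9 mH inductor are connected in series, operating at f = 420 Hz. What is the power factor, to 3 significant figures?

0.995

ω = 2πf = 2639 rad/s
X_L = ωL = 15.6 Ω
Z = 160 + j15.6 Ω
|Z| = √(160² + 15.6²) = 161 Ω
∠Z = arctan(15.6/160) = 5.56°
cos φ = cos(5.56°) = 0.995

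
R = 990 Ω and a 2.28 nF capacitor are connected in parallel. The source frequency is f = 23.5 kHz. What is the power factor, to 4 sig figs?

0.9487

ω = 2πf = 147700 rad/s
X_C = 1/(ωC) = 2970 Ω
Parallel: admittances add. Y = 1/R + jωC
Y = (0.001010 + j0.0003367) S
|Y| = 0.001065 S → |Z| = 1/|Y| = 939.2 Ω, ∠Z = −∠Y = -18.43°
cos φ = cos(-18.43°) = 0.9487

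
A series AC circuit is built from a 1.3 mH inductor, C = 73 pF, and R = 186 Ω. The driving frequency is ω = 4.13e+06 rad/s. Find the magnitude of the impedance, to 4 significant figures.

2061 Ω

X_L = ωL = 5369 Ω
X_C = 1/(ωC) = 3317 Ω
Net reactance X = X_L − X_C = 2052 Ω
Z = 186.0 + j2052 Ω
|Z| = √(186.0² + 2052²) = 2061 Ω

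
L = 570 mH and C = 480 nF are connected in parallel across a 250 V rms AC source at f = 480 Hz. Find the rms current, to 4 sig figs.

216.5 mA

ω = 2πf = 3016 rad/s
X_L = ωL = 1719 Ω
X_C = 1/(ωC) = 690.8 Ω
Parallel: admittances add. Y = 1/(jωL) + jωC
Y = (0 + j0.0008659) S
|Y| = 0.0008659 S → |Z| = 1/|Y| = 1155 Ω, ∠Z = −∠Y = -90.00°
I = V/|Z| = 250/1155 = 216.5 mA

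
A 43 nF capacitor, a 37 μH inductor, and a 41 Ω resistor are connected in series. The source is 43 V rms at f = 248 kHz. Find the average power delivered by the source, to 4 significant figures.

21.62 W

ω = 2πf = 1.558e+06 rad/s
X_L = ωL = 57.65 Ω
X_C = 1/(ωC) = 14.92 Ω
Net reactance X = X_L − X_C = 42.73 Ω
Z = 41.00 + j42.73 Ω
|Z| = √(41.00² + 42.73²) = 59.22 Ω
∠Z = arctan(42.73/41.00) = 46.18°
I = V/|Z| = 726.1 mA
P = VI cos φ = 43 × 0.7261 × cos(46.18°) = 21.62 W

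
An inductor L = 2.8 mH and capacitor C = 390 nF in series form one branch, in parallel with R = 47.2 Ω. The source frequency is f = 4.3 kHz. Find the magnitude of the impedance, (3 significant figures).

17.8 Ω

ω = 2πf = 27020 rad/s
X_L = ωL = 75.6 Ω
X_C = 1/(ωC) = 94.9 Ω
Branch 1: Z₁ = R = 47.2 Ω
Branch 2 (series LC): Z₂ = j(X_L − X_C) = −j19.3 Ω
Parallel: Z = Z₁Z₂/(Z₁+Z₂), |Z| = 17.8 Ω, ∠Z = -67.8°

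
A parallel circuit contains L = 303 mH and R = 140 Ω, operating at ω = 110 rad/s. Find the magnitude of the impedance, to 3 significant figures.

X_L = ωL = 33.3 Ω
Parallel: admittances add. Y = 1/R + 1/(jωL)
Y = (0.00714 − j0.0300) S
|Y| = 0.0308 S → |Z| = 1/|Y| = 32.4 Ω, ∠Z = −∠Y = 76.6°

32.4 Ω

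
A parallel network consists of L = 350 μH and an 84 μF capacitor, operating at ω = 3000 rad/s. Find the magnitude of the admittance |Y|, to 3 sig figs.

X_L = ωL = 1.05 Ω
X_C = 1/(ωC) = 3.97 Ω
Parallel: admittances add. Y = 1/(jωL) + jωC
Y = (0 − j0.700) S
|Y| = 0.700 S → |Z| = 1/|Y| = 1.43 Ω, ∠Z = −∠Y = 90.0°

700 mS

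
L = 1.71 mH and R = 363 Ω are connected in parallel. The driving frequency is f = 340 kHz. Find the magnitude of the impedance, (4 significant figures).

361.2 Ω

ω = 2πf = 2.136e+06 rad/s
X_L = ωL = 3653 Ω
Parallel: admittances add. Y = 1/R + 1/(jωL)
Y = (0.002755 − j0.0002737) S
|Y| = 0.002768 S → |Z| = 1/|Y| = 361.2 Ω, ∠Z = −∠Y = 5.675°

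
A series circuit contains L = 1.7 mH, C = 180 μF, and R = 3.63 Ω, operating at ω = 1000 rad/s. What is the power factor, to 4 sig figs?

X_L = ωL = 1.700 Ω
X_C = 1/(ωC) = 5.556 Ω
Net reactance X = X_L − X_C = -3.856 Ω
Z = 3.630 − j3.856 Ω
|Z| = √(3.630² + 3.856²) = 5.295 Ω
∠Z = arctan(-3.856/3.630) = -46.73°
cos φ = cos(-46.73°) = 0.6855

0.6855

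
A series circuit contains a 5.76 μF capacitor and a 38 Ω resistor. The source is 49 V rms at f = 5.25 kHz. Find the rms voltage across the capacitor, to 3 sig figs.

6.72 V

ω = 2πf = 32990 rad/s
X_C = 1/(ωC) = 5.26 Ω
Z = 38.0 − j5.26 Ω
|Z| = √(38.0² + 5.26²) = 38.4 Ω
I = V/|Z| = 1.28 A
V_C = I·|Z_C| = 1.28 × 5.26 = 6.72 V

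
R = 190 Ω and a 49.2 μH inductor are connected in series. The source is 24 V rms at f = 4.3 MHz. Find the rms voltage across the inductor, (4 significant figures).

23.76 V

ω = 2πf = 2.702e+07 rad/s
X_L = ωL = 1329 Ω
Z = 190.0 + j1329 Ω
|Z| = √(190.0² + 1329²) = 1343 Ω
I = V/|Z| = 17.87 mA
V_L = I·|Z_L| = 0.01787 × 1329 = 23.76 V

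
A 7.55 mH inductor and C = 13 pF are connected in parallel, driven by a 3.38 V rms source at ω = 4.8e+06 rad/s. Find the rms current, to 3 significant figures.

118 μA

X_L = ωL = 36200 Ω
X_C = 1/(ωC) = 16000 Ω
Parallel: admittances add. Y = 1/(jωL) + jωC
Y = (0 + j3.48e-05) S
|Y| = 3.48e-05 S → |Z| = 1/|Y| = 28700 Ω, ∠Z = −∠Y = -90.0°
I = V/|Z| = 3.38/28700 = 118 μA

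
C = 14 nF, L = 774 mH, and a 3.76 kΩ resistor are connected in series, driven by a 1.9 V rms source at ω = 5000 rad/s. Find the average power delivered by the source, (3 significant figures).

111 μW

X_L = ωL = 3870 Ω
X_C = 1/(ωC) = 14300 Ω
Net reactance X = X_L − X_C = -10400 Ω
Z = 3760 − j10400 Ω
|Z| = √(3760² + 10400²) = 11100 Ω
∠Z = arctan(-10400/3760) = -70.2°
I = V/|Z| = 172 μA
P = VI cos φ = 1.9 × 0.000172 × cos(-70.2°) = 111 μW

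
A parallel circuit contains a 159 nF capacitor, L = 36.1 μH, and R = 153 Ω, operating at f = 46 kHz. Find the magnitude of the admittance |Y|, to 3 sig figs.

50.3 mS

ω = 2πf = 289000 rad/s
X_L = ωL = 10.4 Ω
X_C = 1/(ωC) = 21.8 Ω
Parallel: admittances add. Y = 1/R + 1/(jωL) + jωC
Y = (0.00654 − j0.0499) S
|Y| = 0.0503 S → |Z| = 1/|Y| = 19.9 Ω, ∠Z = −∠Y = 82.5°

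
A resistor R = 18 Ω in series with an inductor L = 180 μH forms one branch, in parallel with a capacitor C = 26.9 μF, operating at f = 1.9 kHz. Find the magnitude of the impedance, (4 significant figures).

ω = 2πf = 11940 rad/s
X_L = ωL = 2.149 Ω
X_C = 1/(ωC) = 3.114 Ω
Branch 1 (R+jX_L): Z₁ = 18.00 + j2.149 Ω, |Z₁| = 18.13 Ω
Branch 2 (−jX_C): Z₂ = −j3.114 Ω
Parallel: Z = Z₁Z₂/(Z₁+Z₂), |Z| = 3.132 Ω, ∠Z = -80.12°

3.132 Ω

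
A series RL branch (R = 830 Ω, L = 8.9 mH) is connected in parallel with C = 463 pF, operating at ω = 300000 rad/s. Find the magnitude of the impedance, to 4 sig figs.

4371 Ω

X_L = ωL = 2670 Ω
X_C = 1/(ωC) = 7199 Ω
Branch 1 (R+jX_L): Z₁ = 830.0 + j2670 Ω, |Z₁| = 2796 Ω
Branch 2 (−jX_C): Z₂ = −j7199 Ω
Parallel: Z = Z₁Z₂/(Z₁+Z₂), |Z| = 4371 Ω, ∠Z = 62.35°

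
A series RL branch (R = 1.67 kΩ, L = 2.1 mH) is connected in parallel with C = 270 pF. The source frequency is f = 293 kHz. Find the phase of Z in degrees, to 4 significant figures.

-71.36°

ω = 2πf = 1.841e+06 rad/s
X_L = ωL = 3866 Ω
X_C = 1/(ωC) = 2012 Ω
Branch 1 (R+jX_L): Z₁ = 1670 + j3866 Ω, |Z₁| = 4211 Ω
Branch 2 (−jX_C): Z₂ = −j2012 Ω
Parallel: Z = Z₁Z₂/(Z₁+Z₂), |Z| = 3395 Ω, ∠Z = -71.36°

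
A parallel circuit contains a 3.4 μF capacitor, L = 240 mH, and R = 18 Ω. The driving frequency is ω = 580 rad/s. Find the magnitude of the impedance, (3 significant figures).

17.9 Ω

X_L = ωL = 139 Ω
X_C = 1/(ωC) = 507 Ω
Parallel: admittances add. Y = 1/R + 1/(jωL) + jωC
Y = (0.0556 − j0.00521) S
|Y| = 0.0558 S → |Z| = 1/|Y| = 17.9 Ω, ∠Z = −∠Y = 5.36°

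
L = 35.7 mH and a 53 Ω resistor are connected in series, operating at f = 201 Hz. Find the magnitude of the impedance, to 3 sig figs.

ω = 2πf = 1263 rad/s
X_L = ωL = 45.1 Ω
Z = 53.0 + j45.1 Ω
|Z| = √(53.0² + 45.1²) = 69.6 Ω

69.6 Ω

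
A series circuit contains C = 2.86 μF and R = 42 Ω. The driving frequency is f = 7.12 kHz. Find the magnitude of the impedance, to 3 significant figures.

42.7 Ω

ω = 2πf = 44740 rad/s
X_C = 1/(ωC) = 7.82 Ω
Z = 42.0 − j7.82 Ω
|Z| = √(42.0² + 7.82²) = 42.7 Ω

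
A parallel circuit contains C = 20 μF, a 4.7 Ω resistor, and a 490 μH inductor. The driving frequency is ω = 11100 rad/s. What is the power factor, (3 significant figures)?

0.984

X_L = ωL = 5.44 Ω
X_C = 1/(ωC) = 4.50 Ω
Parallel: admittances add. Y = 1/R + 1/(jωL) + jωC
Y = (0.213 + j0.0381) S
|Y| = 0.216 S → |Z| = 1/|Y| = 4.63 Ω, ∠Z = −∠Y = -10.2°
cos φ = cos(-10.2°) = 0.984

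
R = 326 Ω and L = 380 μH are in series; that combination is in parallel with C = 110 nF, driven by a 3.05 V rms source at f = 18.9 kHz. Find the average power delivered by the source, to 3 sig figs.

ω = 2πf = 118800 rad/s
X_L = ωL = 45.1 Ω
X_C = 1/(ωC) = 76.6 Ω
Branch 1 (R+jX_L): Z₁ = 326 + j45.1 Ω, |Z₁| = 329 Ω
Branch 2 (−jX_C): Z₂ = −j76.6 Ω
Parallel: Z = Z₁Z₂/(Z₁+Z₂), |Z| = 76.9 Ω, ∠Z = -76.6°
I = V/|Z| = 39.6 mA
P = VI cos φ = 3.05 × 0.0396 × cos(-76.6°) = 28.0 mW

28.0 mW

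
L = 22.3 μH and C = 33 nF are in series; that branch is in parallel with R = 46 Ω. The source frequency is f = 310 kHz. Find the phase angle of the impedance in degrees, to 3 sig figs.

ω = 2πf = 1.948e+06 rad/s
X_L = ωL = 43.4 Ω
X_C = 1/(ωC) = 15.6 Ω
Branch 1: Z₁ = R = 46.0 Ω
Branch 2 (series LC): Z₂ = j(X_L − X_C) = j27.9 Ω
Parallel: Z = Z₁Z₂/(Z₁+Z₂), |Z| = 23.8 Ω, ∠Z = 58.8°

58.8°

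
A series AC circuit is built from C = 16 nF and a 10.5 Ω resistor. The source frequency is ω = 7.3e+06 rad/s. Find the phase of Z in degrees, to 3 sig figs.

-39.2°

X_C = 1/(ωC) = 8.56 Ω
Z = 10.5 − j8.56 Ω
|Z| = √(10.5² + 8.56²) = 13.5 Ω
∠Z = arctan(-8.56/10.5) = -39.2°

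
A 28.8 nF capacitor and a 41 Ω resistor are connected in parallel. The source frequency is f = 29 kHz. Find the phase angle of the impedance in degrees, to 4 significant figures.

-12.14°

ω = 2πf = 182200 rad/s
X_C = 1/(ωC) = 190.6 Ω
Parallel: admittances add. Y = 1/R + jωC
Y = (0.02439 + j0.005248) S
|Y| = 0.02495 S → |Z| = 1/|Y| = 40.08 Ω, ∠Z = −∠Y = -12.14°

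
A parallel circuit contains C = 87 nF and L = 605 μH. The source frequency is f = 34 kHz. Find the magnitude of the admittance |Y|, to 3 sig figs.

ω = 2πf = 213600 rad/s
X_L = ωL = 129 Ω
X_C = 1/(ωC) = 53.8 Ω
Parallel: admittances add. Y = 1/(jωL) + jωC
Y = (0 + j0.0108) S
|Y| = 0.0108 S → |Z| = 1/|Y| = 92.2 Ω, ∠Z = −∠Y = -90.0°

10.8 mS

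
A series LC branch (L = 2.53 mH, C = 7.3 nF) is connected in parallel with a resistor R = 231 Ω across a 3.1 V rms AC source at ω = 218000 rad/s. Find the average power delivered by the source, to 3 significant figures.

X_L = ωL = 552 Ω
X_C = 1/(ωC) = 628 Ω
Branch 1: Z₁ = R = 231 Ω
Branch 2 (series LC): Z₂ = j(X_L − X_C) = −j76.8 Ω
Parallel: Z = Z₁Z₂/(Z₁+Z₂), |Z| = 72.9 Ω, ∠Z = -71.6°
I = V/|Z| = 42.5 mA
P = VI cos φ = 3.1 × 0.0425 × cos(-71.6°) = 41.6 mW

41.6 mW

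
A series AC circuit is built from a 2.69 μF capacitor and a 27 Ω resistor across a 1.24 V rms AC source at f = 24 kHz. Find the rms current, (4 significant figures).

45.74 mA

ω = 2πf = 150800 rad/s
X_C = 1/(ωC) = 2.465 Ω
Z = 27.00 − j2.465 Ω
|Z| = √(27.00² + 2.465²) = 27.11 Ω
I = V/|Z| = 1.24/27.11 = 45.74 mA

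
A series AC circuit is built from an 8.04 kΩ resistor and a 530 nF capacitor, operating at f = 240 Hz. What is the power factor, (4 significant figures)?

0.9881

ω = 2πf = 1508 rad/s
X_C = 1/(ωC) = 1251 Ω
Z = 8040 − j1251 Ω
|Z| = √(8040² + 1251²) = 8137 Ω
∠Z = arctan(-1251/8040) = -8.846°
cos φ = cos(-8.846°) = 0.9881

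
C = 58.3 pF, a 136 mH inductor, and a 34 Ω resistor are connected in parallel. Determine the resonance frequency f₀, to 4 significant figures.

ω₀ = 1/√(LC) = 1/√(0.136 × 5.83e-11) = 355100 rad/s
f₀ = ω₀/(2π) = 56.52 kHz

56.52 kHz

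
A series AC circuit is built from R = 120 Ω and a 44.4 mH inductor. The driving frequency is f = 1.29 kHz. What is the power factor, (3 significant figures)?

0.316

ω = 2πf = 8105 rad/s
X_L = ωL = 360 Ω
Z = 120 + j360 Ω
|Z| = √(120² + 360²) = 379 Ω
∠Z = arctan(360/120) = 71.6°
cos φ = cos(71.6°) = 0.316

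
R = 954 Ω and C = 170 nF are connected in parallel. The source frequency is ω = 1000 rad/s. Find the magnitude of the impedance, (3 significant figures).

X_C = 1/(ωC) = 5880 Ω
Parallel: admittances add. Y = 1/R + jωC
Y = (0.00105 + j0.000170) S
|Y| = 0.00106 S → |Z| = 1/|Y| = 942 Ω, ∠Z = −∠Y = -9.21°

942 Ω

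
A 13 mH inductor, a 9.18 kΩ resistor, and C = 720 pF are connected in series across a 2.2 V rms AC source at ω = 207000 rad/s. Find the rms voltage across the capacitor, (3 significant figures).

1.47 V

X_L = ωL = 2690 Ω
X_C = 1/(ωC) = 6710 Ω
Net reactance X = X_L − X_C = -4020 Ω
Z = 9180 − j4020 Ω
|Z| = √(9180² + 4020²) = 10000 Ω
I = V/|Z| = 220 μA
V_C = I·|Z_C| = 0.000220 × 6710 = 1.47 V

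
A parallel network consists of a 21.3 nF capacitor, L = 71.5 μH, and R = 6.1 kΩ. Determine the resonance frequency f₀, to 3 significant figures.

ω₀ = 1/√(LC) = 1/√(7.15e-05 × 2.13e-08) = 810300 rad/s
f₀ = ω₀/(2π) = 129 kHz

129 kHz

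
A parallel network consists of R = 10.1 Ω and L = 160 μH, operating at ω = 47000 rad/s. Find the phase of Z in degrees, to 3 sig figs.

X_L = ωL = 7.52 Ω
Parallel: admittances add. Y = 1/R + 1/(jωL)
Y = (0.0990 − j0.133) S
|Y| = 0.166 S → |Z| = 1/|Y| = 6.03 Ω, ∠Z = −∠Y = 53.3°

53.3°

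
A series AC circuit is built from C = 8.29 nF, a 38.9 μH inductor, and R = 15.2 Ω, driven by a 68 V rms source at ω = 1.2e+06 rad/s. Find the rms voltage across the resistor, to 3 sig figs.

X_L = ωL = 46.7 Ω
X_C = 1/(ωC) = 101 Ω
Net reactance X = X_L − X_C = -53.8 Ω
Z = 15.2 − j53.8 Ω
|Z| = √(15.2² + 53.8²) = 55.9 Ω
I = V/|Z| = 1.22 A
V_R = I·|Z_R| = 1.22 × 15.2 = 18.5 V

18.5 V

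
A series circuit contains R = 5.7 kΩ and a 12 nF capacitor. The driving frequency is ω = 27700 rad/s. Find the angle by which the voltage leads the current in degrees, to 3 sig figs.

-27.8°

X_C = 1/(ωC) = 3010 Ω
Z = 5700 − j3010 Ω
|Z| = √(5700² + 3010²) = 6450 Ω
∠Z = arctan(-3010/5700) = -27.8°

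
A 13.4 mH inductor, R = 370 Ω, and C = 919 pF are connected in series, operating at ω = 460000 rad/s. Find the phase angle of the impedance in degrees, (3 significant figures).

84.4°

X_L = ωL = 6160 Ω
X_C = 1/(ωC) = 2370 Ω
Net reactance X = X_L − X_C = 3800 Ω
Z = 370 + j3800 Ω
|Z| = √(370² + 3800²) = 3820 Ω
∠Z = arctan(3800/370) = 84.4°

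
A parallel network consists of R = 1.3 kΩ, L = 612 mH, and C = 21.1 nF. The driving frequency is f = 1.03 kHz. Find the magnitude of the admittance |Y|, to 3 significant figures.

ω = 2πf = 6472 rad/s
X_L = ωL = 3960 Ω
X_C = 1/(ωC) = 7320 Ω
Parallel: admittances add. Y = 1/R + 1/(jωL) + jωC
Y = (0.000769 − j0.000116) S
|Y| = 0.000778 S → |Z| = 1/|Y| = 1290 Ω, ∠Z = −∠Y = 8.57°

778 μS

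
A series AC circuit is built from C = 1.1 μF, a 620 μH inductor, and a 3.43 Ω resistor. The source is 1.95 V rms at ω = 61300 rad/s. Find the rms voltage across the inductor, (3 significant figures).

3.16 V

X_L = ωL = 38.0 Ω
X_C = 1/(ωC) = 14.8 Ω
Net reactance X = X_L − X_C = 23.2 Ω
Z = 3.43 + j23.2 Ω
|Z| = √(3.43² + 23.2²) = 23.4 Ω
I = V/|Z| = 83.2 mA
V_L = I·|Z_L| = 0.0832 × 38.0 = 3.16 V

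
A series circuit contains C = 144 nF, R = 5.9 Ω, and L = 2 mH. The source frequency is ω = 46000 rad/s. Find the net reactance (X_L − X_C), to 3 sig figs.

X_L = ωL = 92.0 Ω
X_C = 1/(ωC) = 151 Ω
X = 92.0 − 151 = -59.0 Ω

-59.0 Ω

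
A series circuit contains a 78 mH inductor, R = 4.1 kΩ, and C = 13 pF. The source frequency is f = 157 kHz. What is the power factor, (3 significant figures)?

0.970

ω = 2πf = 986500 rad/s
X_L = ωL = 76900 Ω
X_C = 1/(ωC) = 78000 Ω
Net reactance X = X_L − X_C = -1040 Ω
Z = 4100 − j1040 Ω
|Z| = √(4100² + 1040²) = 4230 Ω
∠Z = arctan(-1040/4100) = -14.2°
cos φ = cos(-14.2°) = 0.970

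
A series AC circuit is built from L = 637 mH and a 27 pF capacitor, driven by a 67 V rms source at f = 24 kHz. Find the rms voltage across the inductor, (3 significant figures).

43.0 V

ω = 2πf = 150800 rad/s
X_L = ωL = 96100 Ω
X_C = 1/(ωC) = 246000 Ω
Net reactance X = X_L − X_C = -150000 Ω
Z = − j150000 Ω
|Z| = √(0² + 150000²) = 150000 Ω
I = V/|Z| = 448 μA
V_L = I·|Z_L| = 0.000448 × 96100 = 43.0 V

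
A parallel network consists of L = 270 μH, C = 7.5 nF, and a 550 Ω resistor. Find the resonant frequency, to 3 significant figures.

112 kHz

ω₀ = 1/√(LC) = 1/√(0.00027 × 7.5e-09) = 702700 rad/s
f₀ = ω₀/(2π) = 112 kHz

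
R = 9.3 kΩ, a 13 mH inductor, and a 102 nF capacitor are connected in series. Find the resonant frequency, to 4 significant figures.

ω₀ = 1/√(LC) = 1/√(0.013 × 1.02e-07) = 27460 rad/s
f₀ = ω₀/(2π) = 4.371 kHz

4.371 kHz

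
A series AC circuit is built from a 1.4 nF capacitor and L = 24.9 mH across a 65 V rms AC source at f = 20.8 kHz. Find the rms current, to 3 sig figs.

ω = 2πf = 130700 rad/s
X_L = ωL = 3250 Ω
X_C = 1/(ωC) = 5470 Ω
Net reactance X = X_L − X_C = -2210 Ω
Z = − j2210 Ω
|Z| = √(0² + 2210²) = 2210 Ω
I = V/|Z| = 65/2210 = 29.4 mA

29.4 mA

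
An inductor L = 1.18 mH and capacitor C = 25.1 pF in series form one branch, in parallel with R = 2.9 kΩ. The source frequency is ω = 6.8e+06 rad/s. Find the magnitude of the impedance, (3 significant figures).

1730 Ω

X_L = ωL = 8020 Ω
X_C = 1/(ωC) = 5860 Ω
Branch 1: Z₁ = R = 2900 Ω
Branch 2 (series LC): Z₂ = j(X_L − X_C) = j2170 Ω
Parallel: Z = Z₁Z₂/(Z₁+Z₂), |Z| = 1730 Ω, ∠Z = 53.3°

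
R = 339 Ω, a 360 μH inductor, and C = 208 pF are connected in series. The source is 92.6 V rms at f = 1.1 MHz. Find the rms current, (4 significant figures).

50.76 mA

ω = 2πf = 6.912e+06 rad/s
X_L = ωL = 2488 Ω
X_C = 1/(ωC) = 695.6 Ω
Net reactance X = X_L − X_C = 1793 Ω
Z = 339.0 + j1793 Ω
|Z| = √(339.0² + 1793²) = 1824 Ω
I = V/|Z| = 92.6/1824 = 50.76 mA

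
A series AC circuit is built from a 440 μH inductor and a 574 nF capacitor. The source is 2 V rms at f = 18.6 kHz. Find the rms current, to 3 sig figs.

ω = 2πf = 116900 rad/s
X_L = ωL = 51.4 Ω
X_C = 1/(ωC) = 14.9 Ω
Net reactance X = X_L − X_C = 36.5 Ω
Z = j36.5 Ω
|Z| = √(0² + 36.5²) = 36.5 Ω
I = V/|Z| = 2/36.5 = 54.8 mA

54.8 mA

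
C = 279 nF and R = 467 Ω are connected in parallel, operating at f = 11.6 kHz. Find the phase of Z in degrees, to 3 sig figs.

-84.0°

ω = 2πf = 72880 rad/s
X_C = 1/(ωC) = 49.2 Ω
Parallel: admittances add. Y = 1/R + jωC
Y = (0.00214 + j0.0203) S
|Y| = 0.0204 S → |Z| = 1/|Y| = 48.9 Ω, ∠Z = −∠Y = -84.0°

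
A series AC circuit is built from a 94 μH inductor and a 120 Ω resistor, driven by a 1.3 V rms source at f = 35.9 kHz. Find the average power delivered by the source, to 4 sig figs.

13.66 mW

ω = 2πf = 225600 rad/s
X_L = ωL = 21.20 Ω
Z = 120.0 + j21.20 Ω
|Z| = √(120.0² + 21.20²) = 121.9 Ω
∠Z = arctan(21.20/120.0) = 10.02°
I = V/|Z| = 10.67 mA
P = VI cos φ = 1.3 × 0.01067 × cos(10.02°) = 13.66 mW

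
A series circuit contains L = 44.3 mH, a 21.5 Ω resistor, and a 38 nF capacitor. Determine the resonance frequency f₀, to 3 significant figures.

ω₀ = 1/√(LC) = 1/√(0.0443 × 3.8e-08) = 24370 rad/s
f₀ = ω₀/(2π) = 3.88 kHz

3.88 kHz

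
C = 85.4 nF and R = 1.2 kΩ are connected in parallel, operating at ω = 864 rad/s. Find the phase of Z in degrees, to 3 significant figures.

X_C = 1/(ωC) = 13600 Ω
Parallel: admittances add. Y = 1/R + jωC
Y = (0.000833 + j7.38e-05) S
|Y| = 0.000837 S → |Z| = 1/|Y| = 1200 Ω, ∠Z = −∠Y = -5.06°

-5.06°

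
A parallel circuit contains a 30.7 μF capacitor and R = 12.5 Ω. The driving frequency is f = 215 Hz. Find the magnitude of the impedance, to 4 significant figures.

11.10 Ω

ω = 2πf = 1351 rad/s
X_C = 1/(ωC) = 24.11 Ω
Parallel: admittances add. Y = 1/R + jωC
Y = (0.08000 + j0.04147) S
|Y| = 0.09011 S → |Z| = 1/|Y| = 11.10 Ω, ∠Z = −∠Y = -27.40°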